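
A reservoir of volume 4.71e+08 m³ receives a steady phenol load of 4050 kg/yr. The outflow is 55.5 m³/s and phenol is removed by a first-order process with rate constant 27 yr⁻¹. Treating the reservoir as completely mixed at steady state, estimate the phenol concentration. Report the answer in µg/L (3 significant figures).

Outflow Q = 55.5 m³/s × 3.156e+07 s/yr = 1.751e+09 m³/yr.
Steady-state CSTR mass balance: W = Q·C + k·V·C, so C = W/(Q + kV).
Q + kV = 1.751e+09 + 27·4.71e+08 = 1.447e+10 m³/yr.
C = 4050/1.447e+10 = 2.799e-07 kg/m³ = 0.0002799 mg/L = 0.2799 µg/L.

0.280 µg/L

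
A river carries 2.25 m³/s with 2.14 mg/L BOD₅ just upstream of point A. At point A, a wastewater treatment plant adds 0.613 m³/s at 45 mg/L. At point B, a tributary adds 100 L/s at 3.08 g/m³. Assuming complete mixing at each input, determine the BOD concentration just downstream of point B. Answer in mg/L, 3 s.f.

After input A: C = (2.25·2.14 + 0.613·45) / 2.863 = 11.32 mg/L.
100 L/s = 0.1 m³/s.
After input B: C = (2.863·11.32 + 0.1·3.08) / 2.963 = 11.04 mg/L.

11.0 mg/L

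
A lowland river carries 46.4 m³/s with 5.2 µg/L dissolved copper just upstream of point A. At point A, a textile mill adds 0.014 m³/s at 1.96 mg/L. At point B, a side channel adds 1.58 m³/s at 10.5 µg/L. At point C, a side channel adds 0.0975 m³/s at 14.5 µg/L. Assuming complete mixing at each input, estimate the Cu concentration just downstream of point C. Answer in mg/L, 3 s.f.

5.2 µg/L = 0.0052 mg/L.
After input A: C = (46.4·0.0052 + 0.014·1.96) / 46.41 = 0.00579 mg/L.
10.5 µg/L = 0.0105 mg/L.
After input B: C = (46.41·0.00579 + 1.58·0.0105) / 47.99 = 0.005945 mg/L.
14.5 µg/L = 0.0145 mg/L.
After input C: C = (47.99·0.005945 + 0.0975·0.0145) / 48.09 = 0.005962 mg/L.

0.00596 mg/L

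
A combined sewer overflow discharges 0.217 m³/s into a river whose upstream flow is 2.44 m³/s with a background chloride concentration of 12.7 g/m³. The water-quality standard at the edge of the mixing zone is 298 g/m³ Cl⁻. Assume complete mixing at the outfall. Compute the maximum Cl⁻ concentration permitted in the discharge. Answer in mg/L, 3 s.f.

Mass balance: 298·2.657 = 0.217·Cₑ + 2.44·12.7.
Cₑ = (791.8 − 30.99) / 0.217 = 3506 mg/L.

3510 mg/L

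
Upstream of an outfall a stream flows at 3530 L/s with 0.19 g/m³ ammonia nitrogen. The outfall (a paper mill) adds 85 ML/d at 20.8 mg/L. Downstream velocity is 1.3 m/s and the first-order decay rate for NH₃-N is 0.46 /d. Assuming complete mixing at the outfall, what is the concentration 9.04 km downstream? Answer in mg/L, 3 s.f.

4.51 mg/L

85 ML/d = 0.9838 m³/s.
3530 L/s = 3.53 m³/s.
After complete mixing, C₀ = (0.9838·20.8 + 3.53·0.19) / 4.514 = 4.682 mg/L.
Travel time t = 9040 m / 1.3 m/s = 6954 s = 0.08048 d.
C = 4.682·exp(−0.46·0.08048) = 4.682·0.9637 = 4.512 mg/L.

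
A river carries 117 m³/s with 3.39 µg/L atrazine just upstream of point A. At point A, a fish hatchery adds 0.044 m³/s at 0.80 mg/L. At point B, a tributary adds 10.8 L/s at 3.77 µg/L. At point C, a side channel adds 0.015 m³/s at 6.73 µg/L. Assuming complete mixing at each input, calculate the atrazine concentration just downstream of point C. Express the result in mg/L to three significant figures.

3.39 µg/L = 0.00339 mg/L.
After input A: C = (117·0.00339 + 0.044·0.8) / 117 = 0.003689 mg/L.
10.8 L/s = 0.0108 m³/s.
3.77 µg/L = 0.00377 mg/L.
After input B: C = (117·0.003689 + 0.0108·0.00377) / 117.1 = 0.003689 mg/L.
6.73 µg/L = 0.00673 mg/L.
After input C: C = (117.1·0.003689 + 0.015·0.00673) / 117.1 = 0.00369 mg/L.

0.00369 mg/L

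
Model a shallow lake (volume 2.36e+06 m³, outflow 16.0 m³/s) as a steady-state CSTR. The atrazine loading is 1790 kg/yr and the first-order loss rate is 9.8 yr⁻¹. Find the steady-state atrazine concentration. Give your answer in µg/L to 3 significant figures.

Outflow Q = 16.0 m³/s × 3.156e+07 s/yr = 5.049e+08 m³/yr.
Steady-state CSTR mass balance: W = Q·C + k·V·C, so C = W/(Q + kV).
Q + kV = 5.049e+08 + 9.8·2.36e+06 = 5.28e+08 m³/yr.
C = 1790/5.28e+08 = 3.39e-06 kg/m³ = 0.00339 mg/L = 3.39 µg/L.

3.39 µg/L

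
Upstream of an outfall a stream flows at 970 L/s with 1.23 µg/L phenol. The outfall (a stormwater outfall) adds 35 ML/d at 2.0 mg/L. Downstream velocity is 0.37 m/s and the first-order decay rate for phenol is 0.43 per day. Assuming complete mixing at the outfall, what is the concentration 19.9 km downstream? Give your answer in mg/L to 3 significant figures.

35 ML/d = 0.4051 m³/s.
970 L/s = 0.97 m³/s.
1.23 µg/L = 0.00123 mg/L.
After complete mixing, C₀ = (0.4051·2 + 0.97·0.00123) / 1.375 = 0.5901 mg/L.
Travel time t = 1.99e+04 m / 0.37 m/s = 5.378e+04 s = 0.6225 d.
C = 0.5901·exp(−0.43·0.6225) = 0.5901·0.7652 = 0.4515 mg/L.

0.451 mg/L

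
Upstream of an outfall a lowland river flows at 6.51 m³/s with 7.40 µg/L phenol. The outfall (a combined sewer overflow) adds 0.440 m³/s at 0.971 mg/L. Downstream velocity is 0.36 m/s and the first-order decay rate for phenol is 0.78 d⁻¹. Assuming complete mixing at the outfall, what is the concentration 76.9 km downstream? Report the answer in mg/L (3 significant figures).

7.40 µg/L = 0.0074 mg/L.
After complete mixing, C₀ = (0.44·0.971 + 6.51·0.0074) / 6.95 = 0.0684 mg/L.
Travel time t = 7.69e+04 m / 0.36 m/s = 2.136e+05 s = 2.472 d.
C = 0.0684·exp(−0.78·2.472) = 0.0684·0.1454 = 0.009944 mg/L.

0.00994 mg/L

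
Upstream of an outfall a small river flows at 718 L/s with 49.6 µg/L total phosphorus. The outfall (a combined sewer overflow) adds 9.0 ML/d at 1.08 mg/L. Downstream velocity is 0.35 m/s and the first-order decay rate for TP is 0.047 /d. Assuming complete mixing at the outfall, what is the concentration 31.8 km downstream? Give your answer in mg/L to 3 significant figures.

0.171 mg/L

9.0 ML/d = 0.1042 m³/s.
718 L/s = 0.718 m³/s.
49.6 µg/L = 0.0496 mg/L.
After complete mixing, C₀ = (0.1042·1.08 + 0.718·0.0496) / 0.8222 = 0.1801 mg/L.
Travel time t = 3.18e+04 m / 0.35 m/s = 9.086e+04 s = 1.052 d.
C = 0.1801·exp(−0.047·1.052) = 0.1801·0.9518 = 0.1715 mg/L.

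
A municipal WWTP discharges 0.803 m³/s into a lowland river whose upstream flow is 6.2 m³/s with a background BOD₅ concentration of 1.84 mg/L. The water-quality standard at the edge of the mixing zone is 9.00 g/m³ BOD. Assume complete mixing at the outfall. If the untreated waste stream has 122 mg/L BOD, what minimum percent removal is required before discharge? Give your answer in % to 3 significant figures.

Mass balance: 9·7.003 = 0.803·Cₑ + 6.2·1.84.
Cₑ = (63.03 − 11.41) / 0.803 = 64.28 mg/L.
Required removal = 1 − 64.28/122 = 47.31 %.

47.3 %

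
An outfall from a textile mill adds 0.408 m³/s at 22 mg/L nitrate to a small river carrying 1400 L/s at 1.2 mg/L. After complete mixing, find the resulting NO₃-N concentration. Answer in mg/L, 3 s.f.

1400 L/s = 1.4 m³/s.
Conservation of mass across the mixing zone: C = (0.408·22 + 1.4·1.2) / (0.408 + 1.4) = 10.66/1.808 = 5.894 mg/L.

5.89 mg/L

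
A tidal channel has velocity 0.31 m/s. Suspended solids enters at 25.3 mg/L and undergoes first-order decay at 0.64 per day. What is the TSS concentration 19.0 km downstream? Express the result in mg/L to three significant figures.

Travel time t = 19.0 km / 0.31 m/s = 1.9e+04/0.31 = 6.129e+04 s = 0.7094 d.
First-order decay: C = 25.3·exp(−0.64·0.7094) = 25.3·0.6351 = 16.07 mg/L.

16.1 mg/L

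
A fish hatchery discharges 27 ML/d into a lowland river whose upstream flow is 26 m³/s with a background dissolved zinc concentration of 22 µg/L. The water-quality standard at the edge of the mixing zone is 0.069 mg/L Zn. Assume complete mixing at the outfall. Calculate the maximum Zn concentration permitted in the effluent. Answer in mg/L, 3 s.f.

3.98 mg/L

27 ML/d = 0.3125 m³/s.
22 µg/L = 0.022 mg/L.
Mass balance: 0.069·26.31 = 0.3125·Cₑ + 26·0.022.
Cₑ = (1.816 − 0.572) / 0.3125 = 3.979 mg/L.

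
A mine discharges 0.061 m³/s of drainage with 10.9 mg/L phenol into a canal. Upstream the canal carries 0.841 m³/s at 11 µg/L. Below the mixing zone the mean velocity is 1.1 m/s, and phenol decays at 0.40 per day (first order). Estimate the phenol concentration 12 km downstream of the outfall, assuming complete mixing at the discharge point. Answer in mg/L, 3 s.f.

0.711 mg/L

11 µg/L = 0.011 mg/L.
After complete mixing, C₀ = (0.061·10.9 + 0.841·0.011) / 0.902 = 0.7474 mg/L.
Travel time t = 1.2e+04 m / 1.1 m/s = 1.091e+04 s = 0.1263 d.
C = 0.7474·exp(−0.40·0.1263) = 0.7474·0.9507 = 0.7106 mg/L.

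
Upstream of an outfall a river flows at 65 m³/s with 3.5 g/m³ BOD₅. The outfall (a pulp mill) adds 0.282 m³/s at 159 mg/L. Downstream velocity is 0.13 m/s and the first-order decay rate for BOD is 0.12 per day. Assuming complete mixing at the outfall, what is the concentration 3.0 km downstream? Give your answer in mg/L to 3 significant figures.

After complete mixing, C₀ = (0.282·159 + 65·3.5) / 65.28 = 4.172 mg/L.
Travel time t = 3000 m / 0.13 m/s = 2.308e+04 s = 0.2671 d.
C = 4.172·exp(−0.12·0.2671) = 4.172·0.9685 = 4.04 mg/L.

4.04 mg/L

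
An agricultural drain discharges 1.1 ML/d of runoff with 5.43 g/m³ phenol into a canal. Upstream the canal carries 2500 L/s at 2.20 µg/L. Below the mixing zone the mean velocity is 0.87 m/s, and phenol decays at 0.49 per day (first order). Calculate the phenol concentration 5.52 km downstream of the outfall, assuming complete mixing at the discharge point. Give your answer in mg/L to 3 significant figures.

1.1 ML/d = 0.01273 m³/s.
2500 L/s = 2.5 m³/s.
2.20 µg/L = 0.0022 mg/L.
After complete mixing, C₀ = (0.01273·5.43 + 2.5·0.0022) / 2.513 = 0.0297 mg/L.
Travel time t = 5520 m / 0.87 m/s = 6345 s = 0.07344 d.
C = 0.0297·exp(−0.49·0.07344) = 0.0297·0.9647 = 0.02865 mg/L.

0.0287 mg/L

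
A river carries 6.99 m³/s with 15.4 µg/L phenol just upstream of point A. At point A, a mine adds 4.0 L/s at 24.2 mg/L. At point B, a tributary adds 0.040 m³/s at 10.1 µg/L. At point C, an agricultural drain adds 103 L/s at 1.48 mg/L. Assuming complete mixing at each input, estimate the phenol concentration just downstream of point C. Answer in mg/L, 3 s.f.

15.4 µg/L = 0.0154 mg/L.
4.0 L/s = 0.004 m³/s.
After input A: C = (6.99·0.0154 + 0.004·24.2) / 6.994 = 0.02923 mg/L.
10.1 µg/L = 0.0101 mg/L.
After input B: C = (6.994·0.02923 + 0.04·0.0101) / 7.034 = 0.02912 mg/L.
103 L/s = 0.103 m³/s.
After input C: C = (7.034·0.02912 + 0.103·1.48) / 7.137 = 0.05006 mg/L.

0.0501 mg/L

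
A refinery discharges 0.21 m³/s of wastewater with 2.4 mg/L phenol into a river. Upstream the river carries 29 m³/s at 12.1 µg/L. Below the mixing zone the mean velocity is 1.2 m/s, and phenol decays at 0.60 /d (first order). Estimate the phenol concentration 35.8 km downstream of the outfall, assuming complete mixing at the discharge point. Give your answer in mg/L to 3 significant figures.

12.1 µg/L = 0.0121 mg/L.
After complete mixing, C₀ = (0.21·2.4 + 29·0.0121) / 29.21 = 0.02927 mg/L.
Travel time t = 3.58e+04 m / 1.2 m/s = 2.983e+04 s = 0.3453 d.
C = 0.02927·exp(−0.60·0.3453) = 0.02927·0.8129 = 0.02379 mg/L.

0.0238 mg/L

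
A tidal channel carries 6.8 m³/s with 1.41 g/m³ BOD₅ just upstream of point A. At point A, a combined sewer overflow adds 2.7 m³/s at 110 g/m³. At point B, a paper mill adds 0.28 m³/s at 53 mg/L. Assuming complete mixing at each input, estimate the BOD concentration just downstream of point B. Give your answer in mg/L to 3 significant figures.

After input A: C = (6.8·1.41 + 2.7·110) / 9.5 = 32.27 mg/L.
After input B: C = (9.5·32.27 + 0.28·53) / 9.78 = 32.87 mg/L.

32.9 mg/L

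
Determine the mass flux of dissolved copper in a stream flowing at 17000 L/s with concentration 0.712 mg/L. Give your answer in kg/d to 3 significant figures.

17000 L/s = 17 m³/s.
Mass flux = Q·C = 17 m³/s × 0.712 g/m³ = 12.1 g/s.
= 12.1 g/s × 86.4 = 1046 kg/d.

1050 kg/d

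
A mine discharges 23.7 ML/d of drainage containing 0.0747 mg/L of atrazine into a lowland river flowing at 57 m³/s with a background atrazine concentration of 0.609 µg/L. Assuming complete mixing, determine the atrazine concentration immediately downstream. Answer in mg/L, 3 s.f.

0.000964 mg/L

23.7 ML/d = 0.2743 m³/s.
0.609 µg/L = 0.000609 mg/L.
By mass balance at complete mixing, C = (0.2743·0.0747 + 57·0.000609) / (0.2743 + 57) = 0.0552/57.27 = 0.0009638 mg/L.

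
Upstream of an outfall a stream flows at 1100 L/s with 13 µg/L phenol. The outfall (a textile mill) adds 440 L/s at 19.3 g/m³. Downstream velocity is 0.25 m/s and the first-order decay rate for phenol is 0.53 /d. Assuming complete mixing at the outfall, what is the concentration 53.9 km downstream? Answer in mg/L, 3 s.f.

1.47 mg/L

440 L/s = 0.44 m³/s.
1100 L/s = 1.1 m³/s.
13 µg/L = 0.013 mg/L.
After complete mixing, C₀ = (0.44·19.3 + 1.1·0.013) / 1.54 = 5.524 mg/L.
Travel time t = 5.39e+04 m / 0.25 m/s = 2.156e+05 s = 2.495 d.
C = 5.524·exp(−0.53·2.495) = 5.524·0.2665 = 1.472 mg/L.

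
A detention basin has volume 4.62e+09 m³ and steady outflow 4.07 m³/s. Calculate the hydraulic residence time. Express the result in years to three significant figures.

Q = 4.07 m³/s × 3.156e+07 s/yr = 1.284e+08 m³/yr.
Hydraulic residence time τ = V/Q = 4.62e+09/1.284e+08 = 35.97 yr.

36.0 yr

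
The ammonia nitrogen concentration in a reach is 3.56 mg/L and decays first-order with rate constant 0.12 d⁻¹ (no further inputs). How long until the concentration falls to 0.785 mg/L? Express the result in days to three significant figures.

t = ln(C₀/C)/k = ln(3.56/0.785)/0.12 = 1.512/0.12 = 12.6 d.

12.6 d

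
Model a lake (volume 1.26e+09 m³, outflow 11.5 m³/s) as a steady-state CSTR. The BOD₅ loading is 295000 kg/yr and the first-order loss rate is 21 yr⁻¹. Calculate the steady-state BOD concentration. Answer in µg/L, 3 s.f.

11.0 µg/L

Outflow Q = 11.5 m³/s × 3.156e+07 s/yr = 3.629e+08 m³/yr.
Steady-state CSTR mass balance: W = Q·C + k·V·C, so C = W/(Q + kV).
Q + kV = 3.629e+08 + 21·1.26e+09 = 2.682e+10 m³/yr.
C = 295000/2.682e+10 = 1.1e-05 kg/m³ = 0.011 mg/L = 11 µg/L.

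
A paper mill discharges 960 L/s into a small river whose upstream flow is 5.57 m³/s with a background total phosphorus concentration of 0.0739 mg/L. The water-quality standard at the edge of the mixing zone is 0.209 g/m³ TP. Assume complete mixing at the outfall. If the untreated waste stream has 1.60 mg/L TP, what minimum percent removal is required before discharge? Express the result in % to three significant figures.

960 L/s = 0.96 m³/s.
Mass balance: 0.209·6.53 = 0.96·Cₑ + 5.57·0.0739.
Cₑ = (1.365 − 0.4116) / 0.96 = 0.9929 mg/L.
Required removal = 1 − 0.9929/1.60 = 37.95 %.

37.9 %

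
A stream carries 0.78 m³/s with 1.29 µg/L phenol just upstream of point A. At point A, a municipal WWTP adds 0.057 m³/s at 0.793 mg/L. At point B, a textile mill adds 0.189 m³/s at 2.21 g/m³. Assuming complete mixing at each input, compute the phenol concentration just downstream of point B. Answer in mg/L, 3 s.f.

0.452 mg/L

1.29 µg/L = 0.00129 mg/L.
After input A: C = (0.78·0.00129 + 0.057·0.793) / 0.837 = 0.05521 mg/L.
After input B: C = (0.837·0.05521 + 0.189·2.21) / 1.026 = 0.4521 mg/L.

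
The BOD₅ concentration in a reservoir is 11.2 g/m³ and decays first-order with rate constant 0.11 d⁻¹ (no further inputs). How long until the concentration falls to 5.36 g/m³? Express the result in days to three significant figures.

6.70 d

t = ln(C₀/C)/k = ln(11.2/5.36)/0.11 = 0.7369/0.11 = 6.7 d.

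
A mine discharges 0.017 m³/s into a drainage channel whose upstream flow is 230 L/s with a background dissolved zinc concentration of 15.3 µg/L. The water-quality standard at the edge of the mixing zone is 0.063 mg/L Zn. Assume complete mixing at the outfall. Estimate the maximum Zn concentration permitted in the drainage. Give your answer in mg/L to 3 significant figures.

230 L/s = 0.23 m³/s.
15.3 µg/L = 0.0153 mg/L.
Mass balance: 0.063·0.247 = 0.017·Cₑ + 0.23·0.0153.
Cₑ = (0.01556 − 0.003519) / 0.017 = 0.7084 mg/L.

0.708 mg/L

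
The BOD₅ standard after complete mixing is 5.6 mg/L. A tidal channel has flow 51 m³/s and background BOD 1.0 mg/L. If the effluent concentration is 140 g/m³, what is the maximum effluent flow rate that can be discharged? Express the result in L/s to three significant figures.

1750 L/s

Mass balance at complete mixing: C_std·(Q_w + Q_r) = Q_w·C_e + Q_r·C_b.
Rearranging, Q_w = Q_r·(C_std − C_b)/(C_e − C_std) = 51·(5.6 − 1) / (140 − 5.6) = 1.746 m³/s.
= 1746 L/s.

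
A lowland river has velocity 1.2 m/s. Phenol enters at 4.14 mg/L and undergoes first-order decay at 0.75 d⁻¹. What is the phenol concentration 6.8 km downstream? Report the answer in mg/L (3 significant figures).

3.94 mg/L

Travel time t = 6.8 km / 1.2 m/s = 6800/1.2 = 5667 s = 0.06559 d.
First-order decay: C = 4.14·exp(−0.75·0.06559) = 4.14·0.952 = 3.941 mg/L.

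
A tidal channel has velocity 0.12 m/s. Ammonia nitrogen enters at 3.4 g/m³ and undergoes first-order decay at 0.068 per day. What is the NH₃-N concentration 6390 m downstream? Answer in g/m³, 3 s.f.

3.26 g/m³

Travel time t = 6390 m / 0.12 m/s = 6390/0.12 = 5.325e+04 s = 0.6163 d.
First-order decay: C = 3.4·exp(−0.068·0.6163) = 3.4·0.959 = 3.26 g/m³.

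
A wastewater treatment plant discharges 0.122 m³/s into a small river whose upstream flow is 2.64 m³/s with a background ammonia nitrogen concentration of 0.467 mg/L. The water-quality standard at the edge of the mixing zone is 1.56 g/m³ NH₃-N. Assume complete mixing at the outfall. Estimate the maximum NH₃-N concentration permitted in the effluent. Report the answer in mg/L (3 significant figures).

Mass balance: 1.56·2.762 = 0.122·Cₑ + 2.64·0.467.
Cₑ = (4.309 − 1.233) / 0.122 = 25.21 mg/L.

25.2 mg/L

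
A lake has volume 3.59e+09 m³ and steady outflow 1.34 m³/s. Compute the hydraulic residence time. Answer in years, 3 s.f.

84.9 yr

Q = 1.34 m³/s × 3.156e+07 s/yr = 4.229e+07 m³/yr.
Hydraulic residence time τ = V/Q = 3.59e+09/4.229e+07 = 84.9 yr.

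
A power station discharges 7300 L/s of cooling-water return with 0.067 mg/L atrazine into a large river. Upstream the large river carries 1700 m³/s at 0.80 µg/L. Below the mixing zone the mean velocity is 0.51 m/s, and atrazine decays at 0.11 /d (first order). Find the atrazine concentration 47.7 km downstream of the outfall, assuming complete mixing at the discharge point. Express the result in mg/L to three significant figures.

0.000961 mg/L

7300 L/s = 7.3 m³/s.
0.80 µg/L = 0.0008 mg/L.
After complete mixing, C₀ = (7.3·0.067 + 1700·0.0008) / 1707 = 0.001083 mg/L.
Travel time t = 4.77e+04 m / 0.51 m/s = 9.353e+04 s = 1.083 d.
C = 0.001083·exp(−0.11·1.083) = 0.001083·0.8877 = 0.0009615 mg/L.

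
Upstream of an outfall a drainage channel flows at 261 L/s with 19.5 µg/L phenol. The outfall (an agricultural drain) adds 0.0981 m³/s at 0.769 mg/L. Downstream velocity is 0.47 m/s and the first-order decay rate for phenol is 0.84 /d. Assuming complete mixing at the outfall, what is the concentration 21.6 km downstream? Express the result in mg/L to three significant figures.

261 L/s = 0.261 m³/s.
19.5 µg/L = 0.0195 mg/L.
After complete mixing, C₀ = (0.0981·0.769 + 0.261·0.0195) / 0.3591 = 0.2243 mg/L.
Travel time t = 2.16e+04 m / 0.47 m/s = 4.596e+04 s = 0.5319 d.
C = 0.2243·exp(−0.84·0.5319) = 0.2243·0.6397 = 0.1434 mg/L.

0.143 mg/L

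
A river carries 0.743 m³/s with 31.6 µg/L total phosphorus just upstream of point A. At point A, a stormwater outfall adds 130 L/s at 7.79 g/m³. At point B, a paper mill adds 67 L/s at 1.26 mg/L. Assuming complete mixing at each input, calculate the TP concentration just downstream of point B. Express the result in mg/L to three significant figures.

1.19 mg/L

31.6 µg/L = 0.0316 mg/L.
130 L/s = 0.13 m³/s.
After input A: C = (0.743·0.0316 + 0.13·7.79) / 0.873 = 1.187 mg/L.
67 L/s = 0.067 m³/s.
After input B: C = (0.873·1.187 + 0.067·1.26) / 0.94 = 1.192 mg/L.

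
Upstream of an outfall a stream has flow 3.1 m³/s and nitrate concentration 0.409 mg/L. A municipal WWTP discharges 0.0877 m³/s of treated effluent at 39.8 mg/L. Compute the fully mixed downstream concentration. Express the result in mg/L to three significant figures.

Flow-weighted mixing gives C = (0.0877·39.8 + 3.1·0.409) / (0.0877 + 3.1) = 4.758/3.188 = 1.493 mg/L.

1.49 mg/L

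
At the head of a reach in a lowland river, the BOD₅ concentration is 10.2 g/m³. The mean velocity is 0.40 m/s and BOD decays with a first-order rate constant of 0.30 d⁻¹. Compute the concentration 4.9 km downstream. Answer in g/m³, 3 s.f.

9.78 g/m³

Travel time t = 4.9 km / 0.40 m/s = 4900/0.40 = 1.225e+04 s = 0.1418 d.
First-order decay: C = 10.2·exp(−0.30·0.1418) = 10.2·0.9584 = 9.775 g/m³.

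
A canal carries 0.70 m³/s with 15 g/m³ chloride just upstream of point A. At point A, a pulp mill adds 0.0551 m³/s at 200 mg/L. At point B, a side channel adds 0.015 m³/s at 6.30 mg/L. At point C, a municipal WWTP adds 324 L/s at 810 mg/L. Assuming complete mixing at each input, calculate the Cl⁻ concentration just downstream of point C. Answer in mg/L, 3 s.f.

After input A: C = (0.7·15 + 0.0551·200) / 0.7551 = 28.5 mg/L.
After input B: C = (0.7551·28.5 + 0.015·6.3) / 0.7701 = 28.07 mg/L.
324 L/s = 0.324 m³/s.
After input C: C = (0.7701·28.07 + 0.324·810) / 1.094 = 259.6 mg/L.

260 mg/L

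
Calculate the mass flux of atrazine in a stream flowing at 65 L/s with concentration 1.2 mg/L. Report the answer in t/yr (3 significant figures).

65 L/s = 0.065 m³/s.
Mass flux = Q·C = 0.065 m³/s × 1.2 g/m³ = 0.078 g/s.
= 0.078 g/s × 31.56 = 2.461 t/yr.

2.46 t/yr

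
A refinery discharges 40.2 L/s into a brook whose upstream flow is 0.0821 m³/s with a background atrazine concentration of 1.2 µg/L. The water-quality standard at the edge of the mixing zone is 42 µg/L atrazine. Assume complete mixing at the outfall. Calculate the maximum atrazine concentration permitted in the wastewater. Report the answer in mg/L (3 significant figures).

0.125 mg/L

40.2 L/s = 0.0402 m³/s.
1.2 µg/L = 0.0012 mg/L.
42 µg/L = 0.042 mg/L.
Mass balance: 0.042·0.1223 = 0.0402·Cₑ + 0.0821·0.0012.
Cₑ = (0.005137 − 9.852e-05) / 0.0402 = 0.1253 mg/L.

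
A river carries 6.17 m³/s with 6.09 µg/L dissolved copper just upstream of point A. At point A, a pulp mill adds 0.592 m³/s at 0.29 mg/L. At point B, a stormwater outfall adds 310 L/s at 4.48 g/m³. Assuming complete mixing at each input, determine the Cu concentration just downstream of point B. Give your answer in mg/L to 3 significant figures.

6.09 µg/L = 0.00609 mg/L.
After input A: C = (6.17·0.00609 + 0.592·0.29) / 6.762 = 0.03095 mg/L.
310 L/s = 0.31 m³/s.
After input B: C = (6.762·0.03095 + 0.31·4.48) / 7.072 = 0.226 mg/L.

0.226 mg/L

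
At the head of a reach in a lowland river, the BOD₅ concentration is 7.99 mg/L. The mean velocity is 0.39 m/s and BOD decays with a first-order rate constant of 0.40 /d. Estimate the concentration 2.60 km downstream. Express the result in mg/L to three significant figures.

7.75 mg/L

Travel time t = 2.60 km / 0.39 m/s = 2600/0.39 = 6667 s = 0.07716 d.
First-order decay: C = 7.99·exp(−0.40·0.07716) = 7.99·0.9696 = 7.747 mg/L.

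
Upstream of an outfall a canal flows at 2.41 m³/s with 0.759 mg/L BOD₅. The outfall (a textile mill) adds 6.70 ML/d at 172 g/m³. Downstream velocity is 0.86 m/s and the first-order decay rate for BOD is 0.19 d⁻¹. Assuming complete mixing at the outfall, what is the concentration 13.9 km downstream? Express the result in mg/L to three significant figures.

5.88 mg/L

6.70 ML/d = 0.07755 m³/s.
After complete mixing, C₀ = (0.07755·172 + 2.41·0.759) / 2.488 = 6.097 mg/L.
Travel time t = 1.39e+04 m / 0.86 m/s = 1.616e+04 s = 0.1871 d.
C = 6.097·exp(−0.19·0.1871) = 6.097·0.9651 = 5.884 mg/L.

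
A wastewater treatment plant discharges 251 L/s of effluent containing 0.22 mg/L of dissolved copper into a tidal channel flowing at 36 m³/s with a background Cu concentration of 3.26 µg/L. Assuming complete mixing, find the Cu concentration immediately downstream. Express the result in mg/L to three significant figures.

251 L/s = 0.251 m³/s.
3.26 µg/L = 0.00326 mg/L.
By mass balance at complete mixing, C = (0.251·0.22 + 36·0.00326) / (0.251 + 36) = 0.1726/36.25 = 0.004761 mg/L.

0.00476 mg/L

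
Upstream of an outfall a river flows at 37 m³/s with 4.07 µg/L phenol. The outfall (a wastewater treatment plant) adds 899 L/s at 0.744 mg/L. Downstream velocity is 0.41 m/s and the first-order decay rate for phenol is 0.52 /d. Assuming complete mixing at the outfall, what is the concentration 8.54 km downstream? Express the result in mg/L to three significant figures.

899 L/s = 0.899 m³/s.
4.07 µg/L = 0.00407 mg/L.
After complete mixing, C₀ = (0.899·0.744 + 37·0.00407) / 37.9 = 0.02162 mg/L.
Travel time t = 8540 m / 0.41 m/s = 2.083e+04 s = 0.2411 d.
C = 0.02162·exp(−0.52·0.2411) = 0.02162·0.8822 = 0.01907 mg/L.

0.0191 mg/L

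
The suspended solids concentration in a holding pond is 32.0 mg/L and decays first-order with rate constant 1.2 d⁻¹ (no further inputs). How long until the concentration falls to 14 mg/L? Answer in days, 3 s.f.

t = ln(C₀/C)/k = ln(32.0/14)/1.2 = 0.8267/1.2 = 0.6889 d.

0.689 d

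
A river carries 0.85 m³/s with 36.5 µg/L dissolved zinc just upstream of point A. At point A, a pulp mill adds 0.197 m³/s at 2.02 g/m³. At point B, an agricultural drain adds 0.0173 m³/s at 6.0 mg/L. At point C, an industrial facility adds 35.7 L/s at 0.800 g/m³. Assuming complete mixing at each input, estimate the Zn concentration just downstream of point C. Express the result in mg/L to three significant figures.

0.510 mg/L

36.5 µg/L = 0.0365 mg/L.
After input A: C = (0.85·0.0365 + 0.197·2.02) / 1.047 = 0.4097 mg/L.
After input B: C = (1.047·0.4097 + 0.0173·6) / 1.064 = 0.5006 mg/L.
35.7 L/s = 0.0357 m³/s.
After input C: C = (1.064·0.5006 + 0.0357·0.8) / 1.1 = 0.5103 mg/L.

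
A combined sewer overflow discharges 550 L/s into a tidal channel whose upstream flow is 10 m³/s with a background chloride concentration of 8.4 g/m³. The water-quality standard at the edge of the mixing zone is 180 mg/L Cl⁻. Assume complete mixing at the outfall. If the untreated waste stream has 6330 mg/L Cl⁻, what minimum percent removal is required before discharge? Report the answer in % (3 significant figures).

550 L/s = 0.55 m³/s.
Mass balance: 180·10.55 = 0.55·Cₑ + 10·8.4.
Cₑ = (1899 − 84) / 0.55 = 3300 mg/L.
Required removal = 1 − 3300/6330 = 47.87 %.

47.9 %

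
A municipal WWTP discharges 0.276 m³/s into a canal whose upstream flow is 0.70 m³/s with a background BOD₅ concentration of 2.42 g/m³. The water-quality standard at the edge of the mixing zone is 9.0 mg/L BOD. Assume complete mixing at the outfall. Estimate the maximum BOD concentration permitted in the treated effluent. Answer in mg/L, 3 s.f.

Mass balance: 9·0.976 = 0.276·Cₑ + 0.7·2.42.
Cₑ = (8.784 − 1.694) / 0.276 = 25.69 mg/L.

25.7 mg/L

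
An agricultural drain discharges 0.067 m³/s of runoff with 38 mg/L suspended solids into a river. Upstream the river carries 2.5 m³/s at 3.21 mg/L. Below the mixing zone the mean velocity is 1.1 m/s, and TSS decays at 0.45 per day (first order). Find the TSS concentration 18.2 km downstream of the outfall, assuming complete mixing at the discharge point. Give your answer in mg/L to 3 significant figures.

3.78 mg/L

After complete mixing, C₀ = (0.067·38 + 2.5·3.21) / 2.567 = 4.118 mg/L.
Travel time t = 1.82e+04 m / 1.1 m/s = 1.655e+04 s = 0.1915 d.
C = 4.118·exp(−0.45·0.1915) = 4.118·0.9174 = 3.778 mg/L.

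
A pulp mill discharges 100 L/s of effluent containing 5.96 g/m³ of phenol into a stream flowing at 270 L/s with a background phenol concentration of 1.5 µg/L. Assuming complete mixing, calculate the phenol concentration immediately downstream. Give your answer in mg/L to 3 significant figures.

1.61 mg/L

100 L/s = 0.1 m³/s.
270 L/s = 0.27 m³/s.
1.5 µg/L = 0.0015 mg/L.
By mass balance at complete mixing, C = (0.1·5.96 + 0.27·0.0015) / (0.1 + 0.27) = 0.5964/0.37 = 1.612 mg/L.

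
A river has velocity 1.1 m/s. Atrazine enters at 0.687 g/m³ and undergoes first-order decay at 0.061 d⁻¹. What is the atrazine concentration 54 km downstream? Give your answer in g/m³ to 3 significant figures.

Travel time t = 54 km / 1.1 m/s = 5.4e+04/1.1 = 4.909e+04 s = 0.5682 d.
First-order decay: C = 0.687·exp(−0.061·0.5682) = 0.687·0.9659 = 0.6636 g/m³.

0.664 g/m³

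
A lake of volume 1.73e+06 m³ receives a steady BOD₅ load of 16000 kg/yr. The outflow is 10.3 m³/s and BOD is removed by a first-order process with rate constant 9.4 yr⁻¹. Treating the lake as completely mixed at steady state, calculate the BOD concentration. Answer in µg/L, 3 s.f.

46.9 µg/L

Outflow Q = 10.3 m³/s × 3.156e+07 s/yr = 3.25e+08 m³/yr.
Steady-state CSTR mass balance: W = Q·C + k·V·C, so C = W/(Q + kV).
Q + kV = 3.25e+08 + 9.4·1.73e+06 = 3.413e+08 m³/yr.
C = 16000/3.413e+08 = 4.688e-05 kg/m³ = 0.04688 mg/L = 46.88 µg/L.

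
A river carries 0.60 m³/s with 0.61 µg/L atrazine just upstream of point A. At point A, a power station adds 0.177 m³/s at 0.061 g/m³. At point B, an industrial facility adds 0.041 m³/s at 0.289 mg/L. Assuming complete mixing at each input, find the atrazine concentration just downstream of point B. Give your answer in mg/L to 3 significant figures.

0.0281 mg/L

0.61 µg/L = 0.00061 mg/L.
After input A: C = (0.6·0.00061 + 0.177·0.061) / 0.777 = 0.01437 mg/L.
After input B: C = (0.777·0.01437 + 0.041·0.289) / 0.818 = 0.02813 mg/L.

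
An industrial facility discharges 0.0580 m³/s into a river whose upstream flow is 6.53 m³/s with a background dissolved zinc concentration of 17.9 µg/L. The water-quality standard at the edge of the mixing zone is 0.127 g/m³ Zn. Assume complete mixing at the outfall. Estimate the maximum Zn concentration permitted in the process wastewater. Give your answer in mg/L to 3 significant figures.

12.4 mg/L

17.9 µg/L = 0.0179 mg/L.
Mass balance: 0.127·6.588 = 0.058·Cₑ + 6.53·0.0179.
Cₑ = (0.8367 − 0.1169) / 0.058 = 12.41 mg/L.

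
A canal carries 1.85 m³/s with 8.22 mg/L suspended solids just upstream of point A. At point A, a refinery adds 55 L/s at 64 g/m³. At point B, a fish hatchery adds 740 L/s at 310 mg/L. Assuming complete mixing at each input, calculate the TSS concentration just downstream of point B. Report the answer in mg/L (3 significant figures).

93.8 mg/L

55 L/s = 0.055 m³/s.
After input A: C = (1.85·8.22 + 0.055·64) / 1.905 = 9.83 mg/L.
740 L/s = 0.74 m³/s.
After input B: C = (1.905·9.83 + 0.74·310) / 2.645 = 93.81 mg/L.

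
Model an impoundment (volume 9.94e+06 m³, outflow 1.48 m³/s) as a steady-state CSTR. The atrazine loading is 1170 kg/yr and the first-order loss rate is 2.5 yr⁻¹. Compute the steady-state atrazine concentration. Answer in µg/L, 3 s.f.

Outflow Q = 1.48 m³/s × 3.156e+07 s/yr = 4.671e+07 m³/yr.
Steady-state CSTR mass balance: W = Q·C + k·V·C, so C = W/(Q + kV).
Q + kV = 4.671e+07 + 2.5·9.94e+06 = 7.156e+07 m³/yr.
C = 1170/7.156e+07 = 1.635e-05 kg/m³ = 0.01635 mg/L = 16.35 µg/L.

16.4 µg/L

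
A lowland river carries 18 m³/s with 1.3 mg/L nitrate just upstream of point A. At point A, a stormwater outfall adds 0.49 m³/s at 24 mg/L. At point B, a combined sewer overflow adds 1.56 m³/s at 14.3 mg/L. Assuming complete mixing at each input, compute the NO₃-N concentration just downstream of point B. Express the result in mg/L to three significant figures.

After input A: C = (18·1.3 + 0.49·24) / 18.49 = 1.902 mg/L.
After input B: C = (18.49·1.902 + 1.56·14.3) / 20.05 = 2.866 mg/L.

2.87 mg/L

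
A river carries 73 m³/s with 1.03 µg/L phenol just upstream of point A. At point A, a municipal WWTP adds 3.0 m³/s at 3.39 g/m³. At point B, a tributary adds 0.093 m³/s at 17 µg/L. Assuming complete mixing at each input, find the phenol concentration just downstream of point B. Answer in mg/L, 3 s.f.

1.03 µg/L = 0.00103 mg/L.
After input A: C = (73·0.00103 + 3·3.39) / 76 = 0.1348 mg/L.
17 µg/L = 0.017 mg/L.
After input B: C = (76·0.1348 + 0.093·0.017) / 76.09 = 0.1347 mg/L.

0.135 mg/L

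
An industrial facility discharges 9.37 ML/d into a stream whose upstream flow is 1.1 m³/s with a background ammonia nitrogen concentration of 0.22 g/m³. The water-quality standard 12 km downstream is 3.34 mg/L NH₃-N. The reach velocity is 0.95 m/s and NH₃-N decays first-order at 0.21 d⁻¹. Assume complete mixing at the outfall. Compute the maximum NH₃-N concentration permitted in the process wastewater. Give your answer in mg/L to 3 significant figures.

36.1 mg/L

9.37 ML/d = 0.1084 m³/s.
Travel time to the compliance point: t = 1.2e+04/0.95 = 1.263e+04 s = 0.1462 d; decay factor exp(−0.21·0.1462) = 0.9698.
So the concentration just after mixing may be at most 3.34/0.9698 = 3.444 mg/L.
Mass balance: 3.444·1.208 = 0.1084·Cₑ + 1.1·0.22.
Cₑ = (4.162 − 0.242) / 0.1084 = 36.15 mg/L.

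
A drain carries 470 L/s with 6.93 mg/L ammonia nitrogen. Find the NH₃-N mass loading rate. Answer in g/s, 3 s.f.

470 L/s = 0.47 m³/s.
Mass flux = Q·C = 0.47 m³/s × 6.93 g/m³ = 3.257 g/s.

3.26 g/s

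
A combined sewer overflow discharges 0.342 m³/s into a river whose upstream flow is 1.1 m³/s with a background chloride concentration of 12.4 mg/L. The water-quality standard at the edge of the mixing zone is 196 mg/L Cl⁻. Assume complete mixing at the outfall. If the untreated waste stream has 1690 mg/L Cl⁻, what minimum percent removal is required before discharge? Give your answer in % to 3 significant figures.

53.5 %

Mass balance: 196·1.442 = 0.342·Cₑ + 1.1·12.4.
Cₑ = (282.6 − 13.64) / 0.342 = 786.5 mg/L.
Required removal = 1 − 786.5/1690 = 53.46 %.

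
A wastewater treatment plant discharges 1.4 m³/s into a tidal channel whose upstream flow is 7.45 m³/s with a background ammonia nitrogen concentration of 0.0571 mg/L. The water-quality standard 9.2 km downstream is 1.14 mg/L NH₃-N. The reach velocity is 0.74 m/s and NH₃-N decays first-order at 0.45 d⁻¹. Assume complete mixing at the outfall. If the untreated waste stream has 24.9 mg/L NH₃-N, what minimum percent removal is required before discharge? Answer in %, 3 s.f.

Travel time to the compliance point: t = 9200/0.74 = 1.243e+04 s = 0.1439 d; decay factor exp(−0.45·0.1439) = 0.9373.
So the concentration just after mixing may be at most 1.14/0.9373 = 1.216 mg/L.
Mass balance: 1.216·8.85 = 1.4·Cₑ + 7.45·0.0571.
Cₑ = (10.76 − 0.4254) / 1.4 = 7.385 mg/L.
Required removal = 1 − 7.385/24.9 = 70.34 %.

70.3 %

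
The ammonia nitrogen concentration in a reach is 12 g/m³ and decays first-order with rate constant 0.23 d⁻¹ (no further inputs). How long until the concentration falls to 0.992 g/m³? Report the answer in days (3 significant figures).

10.8 d

t = ln(C₀/C)/k = ln(12/0.992)/0.23 = 2.493/0.23 = 10.84 d.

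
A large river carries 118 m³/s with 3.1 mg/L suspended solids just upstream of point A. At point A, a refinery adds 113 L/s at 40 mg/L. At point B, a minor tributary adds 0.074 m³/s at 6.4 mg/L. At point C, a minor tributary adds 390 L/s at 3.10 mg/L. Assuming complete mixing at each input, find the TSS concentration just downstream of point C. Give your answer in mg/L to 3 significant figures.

3.14 mg/L

113 L/s = 0.113 m³/s.
After input A: C = (118·3.1 + 0.113·40) / 118.1 = 3.135 mg/L.
After input B: C = (118.1·3.135 + 0.074·6.4) / 118.2 = 3.137 mg/L.
390 L/s = 0.39 m³/s.
After input C: C = (118.2·3.137 + 0.39·3.1) / 118.6 = 3.137 mg/L.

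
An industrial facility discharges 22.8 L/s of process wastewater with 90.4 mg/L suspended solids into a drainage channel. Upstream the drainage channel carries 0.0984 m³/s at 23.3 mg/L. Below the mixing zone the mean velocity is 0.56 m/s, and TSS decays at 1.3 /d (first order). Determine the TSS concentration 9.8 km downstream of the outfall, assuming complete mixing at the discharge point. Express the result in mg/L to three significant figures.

22.8 L/s = 0.0228 m³/s.
After complete mixing, C₀ = (0.0228·90.4 + 0.0984·23.3) / 0.1212 = 35.92 mg/L.
Travel time t = 9800 m / 0.56 m/s = 1.75e+04 s = 0.2025 d.
C = 35.92·exp(−1.3·0.2025) = 35.92·0.7685 = 27.61 mg/L.

27.6 mg/L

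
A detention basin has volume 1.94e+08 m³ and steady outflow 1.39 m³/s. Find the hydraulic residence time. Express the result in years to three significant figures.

Q = 1.39 m³/s × 3.156e+07 s/yr = 4.387e+07 m³/yr.
Hydraulic residence time τ = V/Q = 1.94e+08/4.387e+07 = 4.423 yr.

4.42 yr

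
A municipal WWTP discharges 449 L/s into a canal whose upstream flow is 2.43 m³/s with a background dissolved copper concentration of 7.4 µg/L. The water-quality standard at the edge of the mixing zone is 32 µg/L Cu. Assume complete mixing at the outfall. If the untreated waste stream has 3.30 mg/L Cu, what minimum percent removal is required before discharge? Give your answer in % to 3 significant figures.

95.0 %

449 L/s = 0.449 m³/s.
7.4 µg/L = 0.0074 mg/L.
32 µg/L = 0.032 mg/L.
Mass balance: 0.032·2.879 = 0.449·Cₑ + 2.43·0.0074.
Cₑ = (0.09213 − 0.01798) / 0.449 = 0.1651 mg/L.
Required removal = 1 − 0.1651/3.30 = 95 %.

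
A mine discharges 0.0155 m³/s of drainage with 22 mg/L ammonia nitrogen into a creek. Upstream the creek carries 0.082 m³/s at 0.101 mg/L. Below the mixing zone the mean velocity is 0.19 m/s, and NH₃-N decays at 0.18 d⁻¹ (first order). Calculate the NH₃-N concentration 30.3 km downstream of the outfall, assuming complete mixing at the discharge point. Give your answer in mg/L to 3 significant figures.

After complete mixing, C₀ = (0.0155·22 + 0.082·0.101) / 0.0975 = 3.582 mg/L.
Travel time t = 3.03e+04 m / 0.19 m/s = 1.595e+05 s = 1.846 d.
C = 3.582·exp(−0.18·1.846) = 3.582·0.7173 = 2.57 mg/L.

2.57 mg/L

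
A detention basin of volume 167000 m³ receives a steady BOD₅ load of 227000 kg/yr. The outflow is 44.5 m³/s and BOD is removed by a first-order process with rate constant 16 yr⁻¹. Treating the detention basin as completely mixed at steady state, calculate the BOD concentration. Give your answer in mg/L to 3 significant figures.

Outflow Q = 44.5 m³/s × 3.156e+07 s/yr = 1.404e+09 m³/yr.
Steady-state CSTR mass balance: W = Q·C + k·V·C, so C = W/(Q + kV).
Q + kV = 1.404e+09 + 16·167000 = 1.407e+09 m³/yr.
C = 227000/1.407e+09 = 0.0001613 kg/m³ = 0.1613 mg/L.

0.161 mg/L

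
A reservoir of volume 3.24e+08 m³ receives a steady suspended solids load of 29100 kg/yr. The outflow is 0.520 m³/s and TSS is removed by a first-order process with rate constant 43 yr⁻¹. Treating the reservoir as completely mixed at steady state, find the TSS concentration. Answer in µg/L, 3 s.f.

2.09 µg/L

Outflow Q = 0.520 m³/s × 3.156e+07 s/yr = 1.641e+07 m³/yr.
Steady-state CSTR mass balance: W = Q·C + k·V·C, so C = W/(Q + kV).
Q + kV = 1.641e+07 + 43·3.24e+08 = 1.395e+10 m³/yr.
C = 29100/1.395e+10 = 2.086e-06 kg/m³ = 0.002086 mg/L = 2.086 µg/L.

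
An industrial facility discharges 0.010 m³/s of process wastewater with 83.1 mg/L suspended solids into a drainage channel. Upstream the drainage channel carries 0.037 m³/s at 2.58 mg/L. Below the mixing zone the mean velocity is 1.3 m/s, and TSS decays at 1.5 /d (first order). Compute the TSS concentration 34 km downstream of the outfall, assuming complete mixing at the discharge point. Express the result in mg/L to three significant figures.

12.5 mg/L

After complete mixing, C₀ = (0.01·83.1 + 0.037·2.58) / 0.047 = 19.71 mg/L.
Travel time t = 3.4e+04 m / 1.3 m/s = 2.615e+04 s = 0.3027 d.
C = 19.71·exp(−1.5·0.3027) = 19.71·0.635 = 12.52 mg/L.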